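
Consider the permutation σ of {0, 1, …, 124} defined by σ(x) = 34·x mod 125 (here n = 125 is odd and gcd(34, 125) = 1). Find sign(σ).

Trace 101: π^k(101) = [101, 59, 6, 79, 61, 74, 16] for k=0..6.
7 cycles of lengths [50, 50, 10, 10, 2, 2, 1].
With 7 cycles on 125 points, sign = (−1)^{125−7} = +1.
(34|125)_J = +1 (Zolotarev's lemma cross-check).

+1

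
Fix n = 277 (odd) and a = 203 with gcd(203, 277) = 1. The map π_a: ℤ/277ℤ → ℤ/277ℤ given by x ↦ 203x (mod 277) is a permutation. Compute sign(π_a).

+1

Orbit of 273 under x↦203x: [273, 19, 256, 169, 236, 264, 131]… (length divides ord_277(203)).
Cycle type of π: 23×12 + 1; total 13 cycles.
13 cycles on 277: each ℓ→(−1)^(ℓ−1), product (−1)^264 = +1.
Check: (203/277) = +1 by Zolotarev.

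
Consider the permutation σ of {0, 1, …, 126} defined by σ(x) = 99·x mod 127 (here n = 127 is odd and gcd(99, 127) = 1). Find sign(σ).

Orbit of 68 under x↦99x: [68, 1, 99, 22, 19, 103, 37]… (length divides ord_127(99)).
Cycle type of π: 9×14 + 1; total 15 cycles.
With 15 cycles on 127 points, sign = (−1)^{127−15} = +1.
Zolotarev: (99|127) = +1, matching the cycle-count sign.

+1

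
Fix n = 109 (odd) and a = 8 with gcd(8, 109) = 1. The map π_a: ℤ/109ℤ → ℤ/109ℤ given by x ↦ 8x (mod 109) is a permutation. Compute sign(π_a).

Orbit of 33 under x↦8x: [33, 46, 41, 1, 8, 64, 76]… (length divides ord_109(8)).
10 cycles of lengths [12, 12, 12, 12, 12, 12, 12, 12, 12, 1].
sign(π) = (−1)^{n − #cycles} = (−1)^{109−10} = (−1)^99 = -1.
Check: (8/109) = -1 by Zolotarev.

-1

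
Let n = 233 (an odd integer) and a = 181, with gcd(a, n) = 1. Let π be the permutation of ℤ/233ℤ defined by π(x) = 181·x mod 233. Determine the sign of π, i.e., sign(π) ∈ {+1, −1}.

+1

Trace 169: π^k(169) = [169, 66, 63, 219, 29, 123, 128] for k=0..6.
The orbit structure of x ↦ 181x mod 233: 3 orbits of sizes [116, 116, 1].
233 − 3 = 230 transpositions; sign(π) = (−1)^230 = +1.
Check: (181/233) = +1 by Zolotarev.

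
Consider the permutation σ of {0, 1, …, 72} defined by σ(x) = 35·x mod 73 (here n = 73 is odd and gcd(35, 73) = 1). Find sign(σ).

Orbit of 2 under x↦35x: [2, 70, 41, 48, 1, 35, 57]… (length divides ord_73(35)).
π_35 has 3 disjoint cycles with lengths [36, 36, 1] on {0,…,72}.
n − c = 73 − 3 = 70; sign = (−1)^70 = +1.
Zolotarev: (35|73) = +1, matching the cycle-count sign.

+1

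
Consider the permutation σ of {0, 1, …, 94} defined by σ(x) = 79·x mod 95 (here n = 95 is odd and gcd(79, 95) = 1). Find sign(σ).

-1

Start at x=36: 36 → 89 → 1 → 79 → 66 → 84 → 81 → … (one orbit).
π_79 has 8 disjoint cycles with lengths [18, 18, 18, 18, 18, 2, 2, 1] on {0,…,94}.
95 − 8 = 87 transpositions; sign(π) = (−1)^87 = -1.
(79|95)_J = -1 (Zolotarev's lemma cross-check).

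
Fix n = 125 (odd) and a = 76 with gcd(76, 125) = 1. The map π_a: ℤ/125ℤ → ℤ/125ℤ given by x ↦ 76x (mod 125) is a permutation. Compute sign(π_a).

Trace 101: π^k(101) = [101, 51, 1, 76, 26] for k=0..4.
The orbit structure of x ↦ 76x mod 125: 45 orbits of sizes [5, 5, 5, 5, 5, 5, 5, 5, 5, 5, 5, 5, 5, 5, 5, 5, 5, 5, 5, 5, 1, 1, 1, 1, 1, 1, 1, 1, 1, 1, 1, 1, 1, 1, 1, 1, 1, 1, 1, 1, 1, 1, 1, 1, 1].
45 cycles on 125: each ℓ→(−1)^(ℓ−1), product (−1)^80 = +1.

+1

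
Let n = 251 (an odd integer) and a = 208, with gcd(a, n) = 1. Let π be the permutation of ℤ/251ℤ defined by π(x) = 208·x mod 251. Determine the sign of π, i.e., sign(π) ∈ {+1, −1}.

+1

Trace 64: π^k(64) = [64, 9, 115, 75, 38, 123, 233] for k=0..6.
Cycle lengths of π_208 on ℤ/251ℤ: [125, 125, 1]; 3 cycles in total.
3 cycles on 251: each ℓ→(−1)^(ℓ−1), product (−1)^248 = +1.
Check: (208/251) = +1 by Zolotarev.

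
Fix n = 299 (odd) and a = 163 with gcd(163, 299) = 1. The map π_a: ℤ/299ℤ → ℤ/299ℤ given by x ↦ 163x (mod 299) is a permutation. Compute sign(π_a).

-1

Trace 110: π^k(110) = [110, 289, 164, 121, 288, 1, 163] for k=0..6.
6 cycles of lengths [132, 132, 12, 11, 11, 1].
With 6 cycles on 299 points, sign = (−1)^{299−6} = -1.
Check: (163/299) = -1 by Zolotarev.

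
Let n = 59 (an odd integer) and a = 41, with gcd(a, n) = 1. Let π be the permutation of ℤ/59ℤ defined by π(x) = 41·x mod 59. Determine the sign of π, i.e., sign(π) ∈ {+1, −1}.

+1

Start at x=29: 29 → 9 → 15 → 25 → 22 → 17 → 48 → … (one orbit).
Cycle type of π: 29×2 + 1; total 3 cycles.
59 − 3 = 56 transpositions; sign(π) = (−1)^56 = +1.
Check: (41/59) = +1 by Zolotarev.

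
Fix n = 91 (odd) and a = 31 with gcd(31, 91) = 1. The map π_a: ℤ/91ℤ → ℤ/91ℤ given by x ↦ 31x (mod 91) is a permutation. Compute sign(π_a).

Start at x=1: 1 → 31 → 51 → 34 → 53 → 5 → 64 → … (one orbit).
Decompose π into cycles: lengths [12, 12, 12, 12, 12, 12, 6, 4, 4, 4, 1] (11 cycles, including the fixed point 0).
With 11 cycles on 91 points, sign = (−1)^{91−11} = +1.
(31|91)_J = +1 (Zolotarev's lemma cross-check).

+1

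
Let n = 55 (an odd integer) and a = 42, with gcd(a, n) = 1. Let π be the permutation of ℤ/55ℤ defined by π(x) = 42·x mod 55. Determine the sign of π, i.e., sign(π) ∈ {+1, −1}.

-1

Start at x=12: 12 → 9 → 48 → 36 → 27 → 34 → 53 → … (one orbit).
The orbit structure of x ↦ 42x mod 55: 6 orbits of sizes [20, 20, 5, 5, 4, 1].
n − c = 55 − 6 = 49; sign = (−1)^49 = -1.
The Jacobi symbol (42|55) = -1 (Zolotarev) agrees.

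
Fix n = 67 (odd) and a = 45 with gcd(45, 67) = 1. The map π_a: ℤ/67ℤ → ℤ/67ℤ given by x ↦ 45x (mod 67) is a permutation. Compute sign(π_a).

Orbit of 40 under x↦45x: [40, 58, 64, 66, 22, 52, 62]… (length divides ord_67(45)).
Cycle type of π: 22×3 + 1; total 4 cycles.
sign(π) = (−1)^{n − #cycles} = (−1)^{67−4} = (−1)^63 = -1.
Check: (45/67) = -1 by Zolotarev.

-1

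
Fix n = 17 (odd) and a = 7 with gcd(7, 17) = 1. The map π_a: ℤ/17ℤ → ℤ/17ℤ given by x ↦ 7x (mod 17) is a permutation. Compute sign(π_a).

Orbit of 8 under x↦7x: [8, 5, 1, 7, 15, 3, 4]… (length divides ord_17(7)).
π_7 has 2 disjoint cycles with lengths [16, 1] on {0,…,16}.
With 2 cycles on 17 points, sign = (−1)^{17−2} = -1.
Via Zolotarev, sign(π_{7}) = (7|17) = -1.

-1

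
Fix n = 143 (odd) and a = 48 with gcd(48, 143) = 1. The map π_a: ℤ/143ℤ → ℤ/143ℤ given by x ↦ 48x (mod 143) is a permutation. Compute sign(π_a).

Orbit of 126 under x↦48x: [126, 42, 14, 100, 81, 27, 9]… (length divides ord_143(48)).
Cycle type of π: 15×8 + 5×2 + 3×4 + 1; total 15 cycles.
15 cycles on 143: each ℓ→(−1)^(ℓ−1), product (−1)^128 = +1.

+1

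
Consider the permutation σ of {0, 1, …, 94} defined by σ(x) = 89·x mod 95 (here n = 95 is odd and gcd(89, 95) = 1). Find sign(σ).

Orbit of 84 under x↦89x: [84, 66, 79, 1, 89, 36, 69]… (length divides ord_95(89)).
8 cycles of lengths [18, 18, 18, 18, 18, 2, 2, 1].
With 8 cycles on 95 points, sign = (−1)^{95−8} = -1.
Zolotarev: (89|95) = -1, matching the cycle-count sign.

-1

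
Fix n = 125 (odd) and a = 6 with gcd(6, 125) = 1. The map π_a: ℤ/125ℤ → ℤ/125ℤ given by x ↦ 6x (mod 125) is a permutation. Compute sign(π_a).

Start at x=11: 11 → 66 → 21 → 1 → 6 → 36 → 91 → … (one orbit).
Cycle lengths of π_6 on ℤ/125ℤ: [25, 25, 25, 25, 5, 5, 5, 5, 1, 1, 1, 1, 1]; 13 cycles in total.
sign(π) = (−1)^{n − #cycles} = (−1)^{125−13} = (−1)^112 = +1.
Zolotarev: (6|125) = +1, matching the cycle-count sign.

+1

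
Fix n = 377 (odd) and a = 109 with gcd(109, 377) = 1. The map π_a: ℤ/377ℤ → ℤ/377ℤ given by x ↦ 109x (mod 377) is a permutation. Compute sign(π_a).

-1

Trace 170: π^k(170) = [170, 57, 181, 125, 53, 122, 103] for k=0..6.
Cycle type of π: 28×12 + 14×2 + 4×3 + 1; total 18 cycles.
sign(π) = (−1)^{n − #cycles} = (−1)^{377−18} = (−1)^359 = -1.
The Jacobi symbol (109|377) = -1 (Zolotarev) agrees.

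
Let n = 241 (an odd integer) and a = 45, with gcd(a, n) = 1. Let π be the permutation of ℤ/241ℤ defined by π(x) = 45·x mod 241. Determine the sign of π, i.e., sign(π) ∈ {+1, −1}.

Trace 214: π^k(214) = [214, 231, 32, 235, 212, 141, 79] for k=0..6.
Cycle lengths of π_45 on ℤ/241ℤ: [120, 120, 1]; 3 cycles in total.
With 3 cycles on 241 points, sign = (−1)^{241−3} = +1.

+1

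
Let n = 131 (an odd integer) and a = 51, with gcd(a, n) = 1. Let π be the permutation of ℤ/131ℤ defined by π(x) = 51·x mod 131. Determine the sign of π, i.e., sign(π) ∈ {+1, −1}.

Trace 79: π^k(79) = [79, 99, 71, 84, 92, 107, 86] for k=0..6.
Cycle lengths of π_51 on ℤ/131ℤ: [26, 26, 26, 26, 26, 1]; 6 cycles in total.
n − c = 131 − 6 = 125; sign = (−1)^125 = -1.

-1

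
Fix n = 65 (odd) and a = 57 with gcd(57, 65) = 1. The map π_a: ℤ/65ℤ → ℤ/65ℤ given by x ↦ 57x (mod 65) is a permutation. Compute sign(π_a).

Orbit of 57 under x↦57x: [57, 64, 8, 1]… (length divides ord_65(57)).
The orbit structure of x ↦ 57x mod 65: 17 orbits of sizes [4, 4, 4, 4, 4, 4, 4, 4, 4, 4, 4, 4, 4, 4, 4, 4, 1].
sign(π) = (−1)^{n − #cycles} = (−1)^{65−17} = (−1)^48 = +1.
Via Zolotarev, sign(π_{57}) = (57|65) = +1.

+1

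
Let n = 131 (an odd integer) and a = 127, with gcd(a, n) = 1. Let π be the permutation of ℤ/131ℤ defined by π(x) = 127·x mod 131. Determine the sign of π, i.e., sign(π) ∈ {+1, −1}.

Start at x=98: 98 → 1 → 127 → 16 → 67 → 125 → 24 → … (one orbit).
The orbit structure of x ↦ 127x mod 131: 2 orbits of sizes [130, 1].
n − c = 131 − 2 = 129; sign = (−1)^129 = -1.

-1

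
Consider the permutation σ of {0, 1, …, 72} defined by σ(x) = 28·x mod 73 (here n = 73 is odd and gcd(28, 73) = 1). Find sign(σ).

Start at x=49: 49 → 58 → 18 → 66 → 23 → 60 → 1 → … (one orbit).
2 cycles of lengths [72, 1].
73 − 2 = 71 transpositions; sign(π) = (−1)^71 = -1.

-1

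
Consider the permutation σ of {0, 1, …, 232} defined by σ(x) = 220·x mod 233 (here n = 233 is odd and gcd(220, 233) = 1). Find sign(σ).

+1

Orbit of 109 under x↦220x: [109, 214, 14, 51, 36, 231, 26]… (length divides ord_233(220)).
π_220 has 3 disjoint cycles with lengths [116, 116, 1] on {0,…,232}.
3 cycles on 233: each ℓ→(−1)^(ℓ−1), product (−1)^230 = +1.
Via Zolotarev, sign(π_{220}) = (220|233) = +1.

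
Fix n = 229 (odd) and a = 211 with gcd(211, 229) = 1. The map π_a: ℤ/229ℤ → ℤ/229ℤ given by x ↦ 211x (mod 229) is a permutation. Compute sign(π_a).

-1

Start at x=18: 18 → 134 → 107 → 135 → 89 → 1 → 211 → … (one orbit).
The orbit structure of x ↦ 211x mod 229: 20 orbits of sizes [12, 12, 12, 12, 12, 12, 12, 12, 12, 12, 12, 12, 12, 12, 12, 12, 12, 12, 12, 1].
229 − 20 = 209 transpositions; sign(π) = (−1)^209 = -1.
Via Zolotarev, sign(π_{211}) = (211|229) = -1.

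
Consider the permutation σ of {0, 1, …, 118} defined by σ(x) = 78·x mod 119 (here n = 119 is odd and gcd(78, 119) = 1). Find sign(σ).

Start at x=78: 78 → 15 → 99 → 106 → 57 → 43 → 22 → … (one orbit).
14 cycles of lengths [16, 16, 16, 16, 16, 16, 16, 1, 1, 1, 1, 1, 1, 1].
sign(π) = (−1)^{n − #cycles} = (−1)^{119−14} = (−1)^105 = -1.
(78|119)_J = -1 (Zolotarev's lemma cross-check).

-1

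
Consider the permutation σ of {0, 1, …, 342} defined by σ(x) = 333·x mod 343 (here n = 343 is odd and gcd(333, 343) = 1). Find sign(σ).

+1

Orbit of 142 under x↦333x: [142, 295, 137, 2, 323, 200, 58]… (length divides ord_343(333)).
7 cycles of lengths [147, 147, 21, 21, 3, 3, 1].
7 cycles on 343: each ℓ→(−1)^(ℓ−1), product (−1)^336 = +1.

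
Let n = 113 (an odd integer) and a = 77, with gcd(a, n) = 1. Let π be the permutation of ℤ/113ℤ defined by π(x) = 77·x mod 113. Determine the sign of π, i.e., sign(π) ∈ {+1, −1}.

Orbit of 77 under x↦77x: [77, 53, 13, 97, 11, 56, 18]… (length divides ord_113(77)).
3 cycles of lengths [56, 56, 1].
With 3 cycles on 113 points, sign = (−1)^{113−3} = +1.

+1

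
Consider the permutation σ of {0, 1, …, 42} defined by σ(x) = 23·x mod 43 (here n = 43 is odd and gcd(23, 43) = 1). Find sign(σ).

+1

Orbit of 10 under x↦23x: [10, 15, 1, 23, 13, 41, 40]… (length divides ord_43(23)).
π_23 has 3 disjoint cycles with lengths [21, 21, 1] on {0,…,42}.
n − c = 43 − 3 = 40; sign = (−1)^40 = +1.
Via Zolotarev, sign(π_{23}) = (23|43) = +1.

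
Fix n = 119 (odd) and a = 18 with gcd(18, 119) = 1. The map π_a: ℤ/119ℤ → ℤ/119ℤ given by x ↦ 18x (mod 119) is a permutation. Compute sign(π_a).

Orbit of 18 under x↦18x: [18, 86, 1]… (length divides ord_119(18)).
Cycle lengths of π_18 on ℤ/119ℤ: [3, 3, 3, 3, 3, 3, 3, 3, 3, 3, 3, 3, 3, 3, 3, 3, 3, 3, 3, 3, 3, 3, 3, 3, 3, 3, 3, 3, 3, 3, 3, 3, 3, 3, 1, 1, 1, 1, 1, 1, 1, 1, 1, 1, 1, 1, 1, 1, 1, 1, 1]; 51 cycles in total.
51 cycles on 119: each ℓ→(−1)^(ℓ−1), product (−1)^68 = +1.

+1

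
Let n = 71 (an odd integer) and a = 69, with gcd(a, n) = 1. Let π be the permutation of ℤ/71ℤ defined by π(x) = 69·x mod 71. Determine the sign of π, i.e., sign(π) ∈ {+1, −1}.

Trace 42: π^k(42) = [42, 58, 26, 19, 33, 5, 61] for k=0..6.
π_69 has 2 disjoint cycles with lengths [70, 1] on {0,…,70}.
71 − 2 = 69 transpositions; sign(π) = (−1)^69 = -1.

-1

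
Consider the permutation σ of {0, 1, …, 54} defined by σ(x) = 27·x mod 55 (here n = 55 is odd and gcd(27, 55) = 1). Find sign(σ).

Start at x=12: 12 → 49 → 3 → 26 → 42 → 34 → 38 → … (one orbit).
Decompose π into cycles: lengths [20, 20, 5, 5, 4, 1] (6 cycles, including the fixed point 0).
sign(π) = (−1)^{n − #cycles} = (−1)^{55−6} = (−1)^49 = -1.
The Jacobi symbol (27|55) = -1 (Zolotarev) agrees.

-1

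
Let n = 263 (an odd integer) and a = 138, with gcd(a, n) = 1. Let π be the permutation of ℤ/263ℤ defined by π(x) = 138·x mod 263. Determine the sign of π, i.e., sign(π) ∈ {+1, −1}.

+1

Trace 258: π^k(258) = [258, 99, 249, 172, 66, 166, 27] for k=0..6.
3 cycles of lengths [131, 131, 1].
n − c = 263 − 3 = 260; sign = (−1)^260 = +1.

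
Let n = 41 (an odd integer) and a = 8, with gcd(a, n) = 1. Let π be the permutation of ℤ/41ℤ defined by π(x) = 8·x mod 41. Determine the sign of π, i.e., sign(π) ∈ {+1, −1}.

Start at x=39: 39 → 25 → 36 → 1 → 8 → 23 → 20 → … (one orbit).
Cycle type of π: 20×2 + 1; total 3 cycles.
Σ(ℓ_i−1) = 41−3 = 38; sign = (−1)^38 = +1.

+1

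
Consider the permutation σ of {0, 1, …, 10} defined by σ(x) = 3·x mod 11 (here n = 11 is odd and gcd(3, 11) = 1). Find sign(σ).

Trace 1: π^k(1) = [1, 3, 9, 5, 4] for k=0..4.
3 cycles of lengths [5, 5, 1].
With 3 cycles on 11 points, sign = (−1)^{11−3} = +1.
Check: (3/11) = +1 by Zolotarev.

+1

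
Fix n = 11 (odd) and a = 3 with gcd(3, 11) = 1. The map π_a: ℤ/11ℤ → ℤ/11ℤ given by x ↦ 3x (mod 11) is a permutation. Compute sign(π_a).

+1

Start at x=9: 9 → 5 → 4 → 1 → 3 → 9 (one orbit).
π_3 has 3 disjoint cycles with lengths [5, 5, 1] on {0,…,10}.
With 3 cycles on 11 points, sign = (−1)^{11−3} = +1.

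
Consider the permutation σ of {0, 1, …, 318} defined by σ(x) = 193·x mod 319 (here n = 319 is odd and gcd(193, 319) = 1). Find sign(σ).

Orbit of 200 under x↦193x: [200, 1, 193, 245, 73, 53, 21]… (length divides ord_319(193)).
Cycle lengths of π_193 on ℤ/319ℤ: [140, 140, 28, 10, 1]; 5 cycles in total.
Σ(ℓ_i−1) = 319−5 = 314; sign = (−1)^314 = +1.
(193|319)_J = +1 (Zolotarev's lemma cross-check).

+1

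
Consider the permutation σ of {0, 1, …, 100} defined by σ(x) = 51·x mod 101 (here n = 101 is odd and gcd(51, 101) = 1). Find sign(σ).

Trace 82: π^k(82) = [82, 41, 71, 86, 43, 72, 36] for k=0..6.
The orbit structure of x ↦ 51x mod 101: 2 orbits of sizes [100, 1].
With 2 cycles on 101 points, sign = (−1)^{101−2} = -1.
The Jacobi symbol (51|101) = -1 (Zolotarev) agrees.

-1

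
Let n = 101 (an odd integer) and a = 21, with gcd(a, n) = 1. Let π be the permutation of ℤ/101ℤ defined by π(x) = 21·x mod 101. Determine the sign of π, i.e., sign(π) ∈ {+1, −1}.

Trace 36: π^k(36) = [36, 49, 19, 96, 97, 17, 54] for k=0..6.
π_21 has 3 disjoint cycles with lengths [50, 50, 1] on {0,…,100}.
101 − 3 = 98 transpositions; sign(π) = (−1)^98 = +1.
The Jacobi symbol (21|101) = +1 (Zolotarev) agrees.

+1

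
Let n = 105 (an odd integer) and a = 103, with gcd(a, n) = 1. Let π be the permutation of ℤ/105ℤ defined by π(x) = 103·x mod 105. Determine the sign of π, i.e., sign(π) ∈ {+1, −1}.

+1

Orbit of 13 under x↦103x: [13, 79, 52, 1, 103, 4, 97]… (length divides ord_105(103)).
15 cycles of lengths [12, 12, 12, 12, 12, 12, 6, 6, 6, 4, 4, 4, 1, 1, 1].
15 cycles on 105: each ℓ→(−1)^(ℓ−1), product (−1)^90 = +1.
The Jacobi symbol (103|105) = +1 (Zolotarev) agrees.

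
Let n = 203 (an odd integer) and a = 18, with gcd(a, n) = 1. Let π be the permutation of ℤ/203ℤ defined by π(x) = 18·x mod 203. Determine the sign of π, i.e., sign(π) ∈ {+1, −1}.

-1

Start at x=198: 198 → 113 → 4 → 72 → 78 → 186 → 100 → … (one orbit).
Cycle type of π: 84×2 + 28 + 3×2 + 1; total 6 cycles.
n − c = 203 − 6 = 197; sign = (−1)^197 = -1.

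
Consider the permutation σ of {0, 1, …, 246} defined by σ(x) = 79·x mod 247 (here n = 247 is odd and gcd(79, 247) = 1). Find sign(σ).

-1

Trace 157: π^k(157) = [157, 53, 235, 40, 196, 170, 92] for k=0..6.
The orbit structure of x ↦ 79x mod 247: 26 orbits of sizes [18, 18, 18, 18, 18, 18, 18, 18, 18, 18, 18, 18, 18, 1, 1, 1, 1, 1, 1, 1, 1, 1, 1, 1, 1, 1].
With 26 cycles on 247 points, sign = (−1)^{247−26} = -1.
The Jacobi symbol (79|247) = -1 (Zolotarev) agrees.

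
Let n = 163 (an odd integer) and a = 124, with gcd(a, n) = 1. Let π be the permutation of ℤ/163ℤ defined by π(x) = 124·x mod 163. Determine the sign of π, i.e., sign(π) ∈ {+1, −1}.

Trace 133: π^k(133) = [133, 29, 10, 99, 51, 130, 146] for k=0..6.
Decompose π into cycles: lengths [162, 1] (2 cycles, including the fixed point 0).
With 2 cycles on 163 points, sign = (−1)^{163−2} = -1.
Check: (124/163) = -1 by Zolotarev.

-1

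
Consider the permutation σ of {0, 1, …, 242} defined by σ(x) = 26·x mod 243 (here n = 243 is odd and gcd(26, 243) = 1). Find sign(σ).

-1

Orbit of 134 under x↦26x: [134, 82, 188, 28, 242, 217, 53]… (length divides ord_243(26)).
Cycle type of π: 18×9 + 6×9 + 2×13 + 1; total 32 cycles.
243 − 32 = 211 transpositions; sign(π) = (−1)^211 = -1.
The Jacobi symbol (26|243) = -1 (Zolotarev) agrees.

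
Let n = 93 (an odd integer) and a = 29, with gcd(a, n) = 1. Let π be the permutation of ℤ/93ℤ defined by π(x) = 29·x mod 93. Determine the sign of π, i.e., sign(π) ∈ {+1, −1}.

+1

Trace 16: π^k(16) = [16, 92, 64, 89, 70, 77, 1] for k=0..6.
Decompose π into cycles: lengths [10, 10, 10, 10, 10, 10, 10, 10, 10, 2, 1] (11 cycles, including the fixed point 0).
n − c = 93 − 11 = 82; sign = (−1)^82 = +1.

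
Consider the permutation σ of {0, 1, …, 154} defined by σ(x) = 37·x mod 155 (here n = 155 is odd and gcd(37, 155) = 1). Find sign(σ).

+1

Start at x=68: 68 → 36 → 92 → 149 → 88 → 1 → 37 → … (one orbit).
Decompose π into cycles: lengths [12, 12, 12, 12, 12, 12, 12, 12, 12, 12, 6, 6, 6, 6, 6, 4, 1] (17 cycles, including the fixed point 0).
17 cycles on 155: each ℓ→(−1)^(ℓ−1), product (−1)^138 = +1.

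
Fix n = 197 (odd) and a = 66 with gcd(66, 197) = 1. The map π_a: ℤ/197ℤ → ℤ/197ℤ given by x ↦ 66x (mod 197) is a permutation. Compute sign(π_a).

Orbit of 69 under x↦66x: [69, 23, 139, 112, 103, 100, 99]… (length divides ord_197(66)).
Decompose π into cycles: lengths [196, 1] (2 cycles, including the fixed point 0).
2 cycles on 197: each ℓ→(−1)^(ℓ−1), product (−1)^195 = -1.
Zolotarev: (66|197) = -1, matching the cycle-count sign.

-1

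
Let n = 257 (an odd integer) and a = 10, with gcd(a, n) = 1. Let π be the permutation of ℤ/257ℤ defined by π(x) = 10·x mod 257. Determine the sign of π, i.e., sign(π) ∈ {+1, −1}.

-1

Trace 228: π^k(228) = [228, 224, 184, 41, 153, 245, 137] for k=0..6.
Decompose π into cycles: lengths [256, 1] (2 cycles, including the fixed point 0).
n − c = 257 − 2 = 255; sign = (−1)^255 = -1.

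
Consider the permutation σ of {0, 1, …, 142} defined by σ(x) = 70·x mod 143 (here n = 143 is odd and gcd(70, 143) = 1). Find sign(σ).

Orbit of 135 under x↦70x: [135, 12, 125, 27, 31, 25, 34]… (length divides ord_143(70)).
π_70 has 12 disjoint cycles with lengths [20, 20, 20, 20, 20, 20, 5, 5, 4, 4, 4, 1] on {0,…,142}.
sign(π) = (−1)^{n − #cycles} = (−1)^{143−12} = (−1)^131 = -1.
Zolotarev: (70|143) = -1, matching the cycle-count sign.

-1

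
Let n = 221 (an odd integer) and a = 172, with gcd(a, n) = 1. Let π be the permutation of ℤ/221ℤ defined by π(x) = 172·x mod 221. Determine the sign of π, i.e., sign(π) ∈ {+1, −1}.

+1

Orbit of 100 under x↦172x: [100, 183, 94, 35, 53, 55, 178]… (length divides ord_221(172)).
The orbit structure of x ↦ 172x mod 221: 15 orbits of sizes [24, 24, 24, 24, 24, 24, 24, 24, 8, 8, 3, 3, 3, 3, 1].
n − c = 221 − 15 = 206; sign = (−1)^206 = +1.
(172|221)_J = +1 (Zolotarev's lemma cross-check).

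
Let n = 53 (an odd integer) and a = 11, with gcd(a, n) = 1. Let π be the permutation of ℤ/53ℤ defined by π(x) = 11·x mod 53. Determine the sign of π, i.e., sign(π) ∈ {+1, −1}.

Orbit of 52 under x↦11x: [52, 42, 38, 47, 40, 16, 17]… (length divides ord_53(11)).
Decompose π into cycles: lengths [26, 26, 1] (3 cycles, including the fixed point 0).
n − c = 53 − 3 = 50; sign = (−1)^50 = +1.
Check: (11/53) = +1 by Zolotarev.

+1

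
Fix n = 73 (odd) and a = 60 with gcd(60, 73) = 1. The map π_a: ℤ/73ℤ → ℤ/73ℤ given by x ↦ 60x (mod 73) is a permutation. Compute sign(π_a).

-1

Trace 57: π^k(57) = [57, 62, 70, 39, 4, 21, 19] for k=0..6.
The orbit structure of x ↦ 60x mod 73: 2 orbits of sizes [72, 1].
Σ(ℓ_i−1) = 73−2 = 71; sign = (−1)^71 = -1.
Via Zolotarev, sign(π_{60}) = (60|73) = -1.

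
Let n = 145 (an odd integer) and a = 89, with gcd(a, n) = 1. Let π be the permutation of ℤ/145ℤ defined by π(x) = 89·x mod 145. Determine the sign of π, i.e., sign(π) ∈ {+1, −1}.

Start at x=6: 6 → 99 → 111 → 19 → 96 → 134 → 36 → … (one orbit).
Decompose π into cycles: lengths [28, 28, 28, 28, 28, 2, 2, 1] (8 cycles, including the fixed point 0).
n − c = 145 − 8 = 137; sign = (−1)^137 = -1.

-1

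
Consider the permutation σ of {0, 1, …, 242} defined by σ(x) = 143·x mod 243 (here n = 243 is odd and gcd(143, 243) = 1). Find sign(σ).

Trace 242: π^k(242) = [242, 100, 206, 55, 89, 91, 134] for k=0..6.
The orbit structure of x ↦ 143x mod 243: 14 orbits of sizes [54, 54, 54, 18, 18, 18, 6, 6, 6, 2, 2, 2, 2, 1].
Σ(ℓ_i−1) = 243−14 = 229; sign = (−1)^229 = -1.
(143|243)_J = -1 (Zolotarev's lemma cross-check).

-1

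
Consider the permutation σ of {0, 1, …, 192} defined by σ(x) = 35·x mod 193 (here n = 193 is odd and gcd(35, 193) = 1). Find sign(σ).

Trace 158: π^k(158) = [158, 126, 164, 143, 180, 124, 94] for k=0..6.
4 cycles of lengths [64, 64, 64, 1].
With 4 cycles on 193 points, sign = (−1)^{193−4} = -1.
(35|193)_J = -1 (Zolotarev's lemma cross-check).

-1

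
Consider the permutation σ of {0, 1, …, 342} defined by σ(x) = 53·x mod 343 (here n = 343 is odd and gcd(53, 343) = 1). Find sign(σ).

Trace 18: π^k(18) = [18, 268, 141, 270, 247, 57, 277] for k=0..6.
The orbit structure of x ↦ 53x mod 343: 7 orbits of sizes [147, 147, 21, 21, 3, 3, 1].
n − c = 343 − 7 = 336; sign = (−1)^336 = +1.
The Jacobi symbol (53|343) = +1 (Zolotarev) agrees.

+1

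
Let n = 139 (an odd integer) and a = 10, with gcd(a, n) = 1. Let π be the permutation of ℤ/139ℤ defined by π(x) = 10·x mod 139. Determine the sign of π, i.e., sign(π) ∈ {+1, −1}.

Orbit of 74 under x↦10x: [74, 45, 33, 52, 103, 57, 14]… (length divides ord_139(10)).
π_10 has 4 disjoint cycles with lengths [46, 46, 46, 1] on {0,…,138}.
Σ(ℓ_i−1) = 139−4 = 135; sign = (−1)^135 = -1.

-1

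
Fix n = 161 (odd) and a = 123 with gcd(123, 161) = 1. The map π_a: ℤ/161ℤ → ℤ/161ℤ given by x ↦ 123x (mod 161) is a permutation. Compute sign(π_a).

Start at x=9: 9 → 141 → 116 → 100 → 64 → 144 → 2 → … (one orbit).
π_123 has 9 disjoint cycles with lengths [33, 33, 33, 33, 11, 11, 3, 3, 1] on {0,…,160}.
Σ(ℓ_i−1) = 161−9 = 152; sign = (−1)^152 = +1.

+1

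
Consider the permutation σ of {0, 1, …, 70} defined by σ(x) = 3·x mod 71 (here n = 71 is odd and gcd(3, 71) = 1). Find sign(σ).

Trace 12: π^k(12) = [12, 36, 37, 40, 49, 5, 15] for k=0..6.
Decompose π into cycles: lengths [35, 35, 1] (3 cycles, including the fixed point 0).
With 3 cycles on 71 points, sign = (−1)^{71−3} = +1.

+1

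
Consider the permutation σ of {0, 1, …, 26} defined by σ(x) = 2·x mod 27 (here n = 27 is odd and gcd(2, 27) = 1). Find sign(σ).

Orbit of 1 under x↦2x: [1, 2, 4, 8, 16, 5, 10]… (length divides ord_27(2)).
4 cycles of lengths [18, 6, 2, 1].
n − c = 27 − 4 = 23; sign = (−1)^23 = -1.
(2|27)_J = -1 (Zolotarev's lemma cross-check).

-1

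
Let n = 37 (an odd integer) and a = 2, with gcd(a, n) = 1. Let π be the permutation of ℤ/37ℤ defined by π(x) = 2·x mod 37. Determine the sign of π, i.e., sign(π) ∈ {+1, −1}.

-1

Orbit of 10 under x↦2x: [10, 20, 3, 6, 12, 24, 11]… (length divides ord_37(2)).
π_2 has 2 disjoint cycles with lengths [36, 1] on {0,…,36}.
2 cycles on 37: each ℓ→(−1)^(ℓ−1), product (−1)^35 = -1.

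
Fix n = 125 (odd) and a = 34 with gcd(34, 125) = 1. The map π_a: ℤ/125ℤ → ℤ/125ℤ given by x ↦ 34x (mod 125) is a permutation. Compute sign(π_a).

+1

Start at x=4: 4 → 11 → 124 → 91 → 94 → 71 → 39 → … (one orbit).
Decompose π into cycles: lengths [50, 50, 10, 10, 2, 2, 1] (7 cycles, including the fixed point 0).
7 cycles on 125: each ℓ→(−1)^(ℓ−1), product (−1)^118 = +1.
The Jacobi symbol (34|125) = +1 (Zolotarev) agrees.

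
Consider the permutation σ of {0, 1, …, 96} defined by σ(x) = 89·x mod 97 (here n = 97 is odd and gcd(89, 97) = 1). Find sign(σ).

+1

Start at x=27: 27 → 75 → 79 → 47 → 12 → 1 → 89 → … (one orbit).
π_89 has 7 disjoint cycles with lengths [16, 16, 16, 16, 16, 16, 1] on {0,…,96}.
7 cycles on 97: each ℓ→(−1)^(ℓ−1), product (−1)^90 = +1.
Check: (89/97) = +1 by Zolotarev.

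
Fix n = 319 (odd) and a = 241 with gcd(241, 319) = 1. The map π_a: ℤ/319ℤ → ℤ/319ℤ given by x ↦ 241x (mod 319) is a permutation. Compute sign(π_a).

Trace 241: π^k(241) = [241, 23, 120, 210, 208, 45, 318] for k=0..6.
The orbit structure of x ↦ 241x mod 319: 28 orbits of sizes [14, 14, 14, 14, 14, 14, 14, 14, 14, 14, 14, 14, 14, 14, 14, 14, 14, 14, 14, 14, 14, 14, 2, 2, 2, 2, 2, 1].
Σ(ℓ_i−1) = 319−28 = 291; sign = (−1)^291 = -1.
Via Zolotarev, sign(π_{241}) = (241|319) = -1.

-1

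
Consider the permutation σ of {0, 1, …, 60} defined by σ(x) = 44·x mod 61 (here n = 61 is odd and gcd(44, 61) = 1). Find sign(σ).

-1

Trace 2: π^k(2) = [2, 27, 29, 56, 24, 19, 43] for k=0..6.
π_44 has 2 disjoint cycles with lengths [60, 1] on {0,…,60}.
61 − 2 = 59 transpositions; sign(π) = (−1)^59 = -1.
Zolotarev: (44|61) = -1, matching the cycle-count sign.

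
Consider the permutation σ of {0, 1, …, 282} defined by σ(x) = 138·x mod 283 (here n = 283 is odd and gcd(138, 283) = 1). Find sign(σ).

Orbit of 105 under x↦138x: [105, 57, 225, 203, 280, 152, 34]… (length divides ord_283(138)).
Cycle type of π: 141×2 + 1; total 3 cycles.
n − c = 283 − 3 = 280; sign = (−1)^280 = +1.
Zolotarev: (138|283) = +1, matching the cycle-count sign.

+1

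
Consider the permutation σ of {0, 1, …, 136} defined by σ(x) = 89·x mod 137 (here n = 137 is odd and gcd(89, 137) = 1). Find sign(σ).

-1

Trace 117: π^k(117) = [117, 1, 89, 112, 104, 77, 3] for k=0..6.
Cycle type of π: 136 + 1; total 2 cycles.
2 cycles on 137: each ℓ→(−1)^(ℓ−1), product (−1)^135 = -1.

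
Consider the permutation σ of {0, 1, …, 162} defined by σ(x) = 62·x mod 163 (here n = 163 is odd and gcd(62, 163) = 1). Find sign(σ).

+1

Start at x=152: 152 → 133 → 96 → 84 → 155 → 156 → 55 → … (one orbit).
Cycle type of π: 81×2 + 1; total 3 cycles.
3 cycles on 163: each ℓ→(−1)^(ℓ−1), product (−1)^160 = +1.
(62|163)_J = +1 (Zolotarev's lemma cross-check).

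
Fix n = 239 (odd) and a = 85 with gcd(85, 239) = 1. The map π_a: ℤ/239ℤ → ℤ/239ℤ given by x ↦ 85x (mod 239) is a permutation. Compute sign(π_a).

Orbit of 31 under x↦85x: [31, 6, 32, 91, 87, 225, 5]… (length divides ord_239(85)).
Cycle type of π: 119×2 + 1; total 3 cycles.
239 − 3 = 236 transpositions; sign(π) = (−1)^236 = +1.
(85|239)_J = +1 (Zolotarev's lemma cross-check).

+1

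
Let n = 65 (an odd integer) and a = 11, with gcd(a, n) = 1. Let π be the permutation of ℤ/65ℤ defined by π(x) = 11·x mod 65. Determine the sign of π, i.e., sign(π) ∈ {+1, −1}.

Trace 46: π^k(46) = [46, 51, 41, 61, 21, 36, 6] for k=0..6.
The orbit structure of x ↦ 11x mod 65: 10 orbits of sizes [12, 12, 12, 12, 12, 1, 1, 1, 1, 1].
Σ(ℓ_i−1) = 65−10 = 55; sign = (−1)^55 = -1.
Zolotarev: (11|65) = -1, matching the cycle-count sign.

-1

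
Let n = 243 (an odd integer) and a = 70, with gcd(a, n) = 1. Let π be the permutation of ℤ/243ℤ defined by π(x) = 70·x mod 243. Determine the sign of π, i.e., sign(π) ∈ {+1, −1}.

+1

Trace 4: π^k(4) = [4, 37, 160, 22, 82, 151, 121] for k=0..6.
Cycle type of π: 81×2 + 27×2 + 9×2 + 3×2 + 1×3; total 11 cycles.
n − c = 243 − 11 = 232; sign = (−1)^232 = +1.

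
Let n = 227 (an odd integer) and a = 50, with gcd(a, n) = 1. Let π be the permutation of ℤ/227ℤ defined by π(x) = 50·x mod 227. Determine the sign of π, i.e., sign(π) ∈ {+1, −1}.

Orbit of 56 under x↦50x: [56, 76, 168, 1, 50, 3, 150]… (length divides ord_227(50)).
Decompose π into cycles: lengths [226, 1] (2 cycles, including the fixed point 0).
With 2 cycles on 227 points, sign = (−1)^{227−2} = -1.
Zolotarev: (50|227) = -1, matching the cycle-count sign.

-1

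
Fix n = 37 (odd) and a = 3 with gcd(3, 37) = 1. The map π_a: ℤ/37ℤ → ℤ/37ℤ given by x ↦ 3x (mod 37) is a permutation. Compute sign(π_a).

+1

Orbit of 16 under x↦3x: [16, 11, 33, 25, 1, 3, 9]… (length divides ord_37(3)).
Cycle type of π: 18×2 + 1; total 3 cycles.
Σ(ℓ_i−1) = 37−3 = 34; sign = (−1)^34 = +1.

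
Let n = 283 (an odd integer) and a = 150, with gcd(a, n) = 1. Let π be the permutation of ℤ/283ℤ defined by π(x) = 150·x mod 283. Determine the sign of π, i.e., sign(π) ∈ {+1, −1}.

+1

Orbit of 101 under x↦150x: [101, 151, 10, 85, 15, 269, 164]… (length divides ord_283(150)).
π_150 has 3 disjoint cycles with lengths [141, 141, 1] on {0,…,282}.
With 3 cycles on 283 points, sign = (−1)^{283−3} = +1.
The Jacobi symbol (150|283) = +1 (Zolotarev) agrees.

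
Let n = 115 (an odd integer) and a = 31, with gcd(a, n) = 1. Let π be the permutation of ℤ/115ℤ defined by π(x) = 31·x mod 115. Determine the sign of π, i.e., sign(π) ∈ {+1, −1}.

+1

Trace 71: π^k(71) = [71, 16, 36, 81, 96, 101, 26] for k=0..6.
Decompose π into cycles: lengths [11, 11, 11, 11, 11, 11, 11, 11, 11, 11, 1, 1, 1, 1, 1] (15 cycles, including the fixed point 0).
15 cycles on 115: each ℓ→(−1)^(ℓ−1), product (−1)^100 = +1.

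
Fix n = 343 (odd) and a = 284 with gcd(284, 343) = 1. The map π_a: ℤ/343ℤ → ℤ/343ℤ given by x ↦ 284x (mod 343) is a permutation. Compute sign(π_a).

Orbit of 71 under x↦284x: [71, 270, 191, 50, 137, 149, 127]… (length divides ord_343(284)).
7 cycles of lengths [147, 147, 21, 21, 3, 3, 1].
With 7 cycles on 343 points, sign = (−1)^{343−7} = +1.
Check: (284/343) = +1 by Zolotarev.

+1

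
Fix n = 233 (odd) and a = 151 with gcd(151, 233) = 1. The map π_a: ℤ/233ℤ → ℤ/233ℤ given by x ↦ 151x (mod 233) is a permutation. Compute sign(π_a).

-1

Orbit of 186 under x↦151x: [186, 126, 153, 36, 77, 210, 22]… (length divides ord_233(151)).
π_151 has 2 disjoint cycles with lengths [232, 1] on {0,…,232}.
233 − 2 = 231 transpositions; sign(π) = (−1)^231 = -1.
The Jacobi symbol (151|233) = -1 (Zolotarev) agrees.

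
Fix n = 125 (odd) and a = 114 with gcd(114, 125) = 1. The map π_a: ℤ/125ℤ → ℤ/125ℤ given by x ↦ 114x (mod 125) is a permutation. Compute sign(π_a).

Start at x=49: 49 → 86 → 54 → 31 → 34 → 1 → 114 → … (one orbit).
Decompose π into cycles: lengths [50, 50, 10, 10, 2, 2, 1] (7 cycles, including the fixed point 0).
Σ(ℓ_i−1) = 125−7 = 118; sign = (−1)^118 = +1.

+1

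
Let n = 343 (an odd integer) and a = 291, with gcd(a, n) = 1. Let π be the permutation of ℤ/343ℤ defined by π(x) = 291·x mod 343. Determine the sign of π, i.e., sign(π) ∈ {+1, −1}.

Start at x=254: 254 → 169 → 130 → 100 → 288 → 116 → 142 → … (one orbit).
7 cycles of lengths [147, 147, 21, 21, 3, 3, 1].
Σ(ℓ_i−1) = 343−7 = 336; sign = (−1)^336 = +1.

+1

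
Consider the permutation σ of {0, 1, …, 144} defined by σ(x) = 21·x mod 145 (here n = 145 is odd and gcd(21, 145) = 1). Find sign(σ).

Start at x=56: 56 → 16 → 46 → 96 → 131 → 141 → 61 → … (one orbit).
Cycle type of π: 28×5 + 1×5; total 10 cycles.
n − c = 145 − 10 = 135; sign = (−1)^135 = -1.
(21|145)_J = -1 (Zolotarev's lemma cross-check).

-1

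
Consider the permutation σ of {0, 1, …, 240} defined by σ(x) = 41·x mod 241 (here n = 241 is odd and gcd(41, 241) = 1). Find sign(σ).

+1

Start at x=47: 47 → 240 → 200 → 6 → 5 → 205 → 211 → … (one orbit).
Cycle type of π: 40×6 + 1; total 7 cycles.
7 cycles on 241: each ℓ→(−1)^(ℓ−1), product (−1)^234 = +1.
Zolotarev: (41|241) = +1, matching the cycle-count sign.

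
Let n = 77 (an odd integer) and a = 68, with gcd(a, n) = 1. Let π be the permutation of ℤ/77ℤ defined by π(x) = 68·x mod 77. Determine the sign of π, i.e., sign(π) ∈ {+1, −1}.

Trace 52: π^k(52) = [52, 71, 54, 53, 62, 58, 17] for k=0..6.
5 cycles of lengths [30, 30, 10, 6, 1].
sign(π) = (−1)^{n − #cycles} = (−1)^{77−5} = (−1)^72 = +1.

+1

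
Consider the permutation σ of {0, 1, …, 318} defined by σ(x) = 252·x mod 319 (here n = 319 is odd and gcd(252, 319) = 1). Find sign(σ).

Orbit of 78 under x↦252x: [78, 197, 199, 65, 111, 219, 1]… (length divides ord_319(252)).
The orbit structure of x ↦ 252x mod 319: 30 orbits of sizes [14, 14, 14, 14, 14, 14, 14, 14, 14, 14, 14, 14, 14, 14, 14, 14, 14, 14, 14, 14, 7, 7, 7, 7, 2, 2, 2, 2, 2, 1].
sign(π) = (−1)^{n − #cycles} = (−1)^{319−30} = (−1)^289 = -1.

-1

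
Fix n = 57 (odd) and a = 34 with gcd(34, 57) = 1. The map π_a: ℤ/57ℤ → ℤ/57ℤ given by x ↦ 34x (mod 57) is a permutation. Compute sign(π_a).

-1

Start at x=52: 52 → 1 → 34 → 16 → 31 → 28 → 40 → … (one orbit).
π_34 has 6 disjoint cycles with lengths [18, 18, 18, 1, 1, 1] on {0,…,56}.
6 cycles on 57: each ℓ→(−1)^(ℓ−1), product (−1)^51 = -1.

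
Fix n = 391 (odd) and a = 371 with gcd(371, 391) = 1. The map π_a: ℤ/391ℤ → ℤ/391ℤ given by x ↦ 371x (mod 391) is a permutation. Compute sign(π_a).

Orbit of 48 under x↦371x: [48, 213, 41, 353, 369, 49, 193]… (length divides ord_391(371)).
π_371 has 6 disjoint cycles with lengths [176, 176, 16, 11, 11, 1] on {0,…,390}.
With 6 cycles on 391 points, sign = (−1)^{391−6} = -1.
(371|391)_J = -1 (Zolotarev's lemma cross-check).

-1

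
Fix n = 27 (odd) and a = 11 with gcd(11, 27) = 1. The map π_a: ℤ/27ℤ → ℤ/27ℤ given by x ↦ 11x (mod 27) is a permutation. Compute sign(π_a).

-1

Trace 14: π^k(14) = [14, 19, 20, 4, 17, 25, 5] for k=0..6.
4 cycles of lengths [18, 6, 2, 1].
4 cycles on 27: each ℓ→(−1)^(ℓ−1), product (−1)^23 = -1.
Check: (11/27) = -1 by Zolotarev.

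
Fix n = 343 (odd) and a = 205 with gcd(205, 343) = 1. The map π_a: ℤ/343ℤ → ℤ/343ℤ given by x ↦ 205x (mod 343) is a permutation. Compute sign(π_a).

+1

Orbit of 184 under x↦205x: [184, 333, 8, 268, 60, 295, 107]… (length divides ord_343(205)).
Cycle type of π: 147×2 + 21×2 + 3×2 + 1; total 7 cycles.
With 7 cycles on 343 points, sign = (−1)^{343−7} = +1.
(205|343)_J = +1 (Zolotarev's lemma cross-check).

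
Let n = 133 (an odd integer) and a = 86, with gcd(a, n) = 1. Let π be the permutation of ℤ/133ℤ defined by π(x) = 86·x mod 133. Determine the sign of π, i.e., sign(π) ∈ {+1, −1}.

-1

Trace 64: π^k(64) = [64, 51, 130, 8, 23, 116, 1] for k=0..6.
π_86 has 10 disjoint cycles with lengths [18, 18, 18, 18, 18, 18, 18, 3, 3, 1] on {0,…,132}.
Σ(ℓ_i−1) = 133−10 = 123; sign = (−1)^123 = -1.
Check: (86/133) = -1 by Zolotarev.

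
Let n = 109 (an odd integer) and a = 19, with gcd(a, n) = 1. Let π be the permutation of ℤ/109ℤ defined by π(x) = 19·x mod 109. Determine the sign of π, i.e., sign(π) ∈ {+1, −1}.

Start at x=71: 71 → 41 → 16 → 86 → 108 → 90 → 75 → … (one orbit).
Cycle type of π: 36×3 + 1; total 4 cycles.
4 cycles on 109: each ℓ→(−1)^(ℓ−1), product (−1)^105 = -1.
(19|109)_J = -1 (Zolotarev's lemma cross-check).

-1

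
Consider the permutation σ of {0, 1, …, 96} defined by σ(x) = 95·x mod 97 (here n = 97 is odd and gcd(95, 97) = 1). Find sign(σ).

Start at x=62: 62 → 70 → 54 → 86 → 22 → 53 → 88 → … (one orbit).
Decompose π into cycles: lengths [48, 48, 1] (3 cycles, including the fixed point 0).
97 − 3 = 94 transpositions; sign(π) = (−1)^94 = +1.

+1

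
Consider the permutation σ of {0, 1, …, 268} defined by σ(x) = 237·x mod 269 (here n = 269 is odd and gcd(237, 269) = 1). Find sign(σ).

-1

Start at x=189: 189 → 139 → 125 → 35 → 225 → 63 → 136 → … (one orbit).
Cycle type of π: 268 + 1; total 2 cycles.
Σ(ℓ_i−1) = 269−2 = 267; sign = (−1)^267 = -1.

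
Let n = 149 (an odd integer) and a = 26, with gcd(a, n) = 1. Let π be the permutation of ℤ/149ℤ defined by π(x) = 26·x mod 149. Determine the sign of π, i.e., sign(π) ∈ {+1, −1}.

+1

Orbit of 47 under x↦26x: [47, 30, 35, 16, 118, 88, 53]… (length divides ord_149(26)).
Cycle type of π: 74×2 + 1; total 3 cycles.
Σ(ℓ_i−1) = 149−3 = 146; sign = (−1)^146 = +1.
(26|149)_J = +1 (Zolotarev's lemma cross-check).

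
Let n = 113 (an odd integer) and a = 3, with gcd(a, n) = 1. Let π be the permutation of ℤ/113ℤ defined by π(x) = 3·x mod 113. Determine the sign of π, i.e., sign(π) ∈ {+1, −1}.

Trace 110: π^k(110) = [110, 104, 86, 32, 96, 62, 73] for k=0..6.
2 cycles of lengths [112, 1].
n − c = 113 − 2 = 111; sign = (−1)^111 = -1.
Via Zolotarev, sign(π_{3}) = (3|113) = -1.

-1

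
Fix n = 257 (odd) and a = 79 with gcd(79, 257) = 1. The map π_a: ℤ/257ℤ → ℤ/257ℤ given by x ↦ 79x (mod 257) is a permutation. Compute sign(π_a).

+1

Trace 141: π^k(141) = [141, 88, 13, 256, 178, 184, 144] for k=0..6.
Cycle lengths of π_79 on ℤ/257ℤ: [128, 128, 1]; 3 cycles in total.
sign(π) = (−1)^{n − #cycles} = (−1)^{257−3} = (−1)^254 = +1.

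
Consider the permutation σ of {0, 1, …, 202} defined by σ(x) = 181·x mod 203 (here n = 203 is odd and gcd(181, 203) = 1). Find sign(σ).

Start at x=78: 78 → 111 → 197 → 132 → 141 → 146 → 36 → … (one orbit).
The orbit structure of x ↦ 181x mod 203: 20 orbits of sizes [14, 14, 14, 14, 14, 14, 14, 14, 14, 14, 14, 14, 7, 7, 7, 7, 2, 2, 2, 1].
20 cycles on 203: each ℓ→(−1)^(ℓ−1), product (−1)^183 = -1.
Via Zolotarev, sign(π_{181}) = (181|203) = -1.

-1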